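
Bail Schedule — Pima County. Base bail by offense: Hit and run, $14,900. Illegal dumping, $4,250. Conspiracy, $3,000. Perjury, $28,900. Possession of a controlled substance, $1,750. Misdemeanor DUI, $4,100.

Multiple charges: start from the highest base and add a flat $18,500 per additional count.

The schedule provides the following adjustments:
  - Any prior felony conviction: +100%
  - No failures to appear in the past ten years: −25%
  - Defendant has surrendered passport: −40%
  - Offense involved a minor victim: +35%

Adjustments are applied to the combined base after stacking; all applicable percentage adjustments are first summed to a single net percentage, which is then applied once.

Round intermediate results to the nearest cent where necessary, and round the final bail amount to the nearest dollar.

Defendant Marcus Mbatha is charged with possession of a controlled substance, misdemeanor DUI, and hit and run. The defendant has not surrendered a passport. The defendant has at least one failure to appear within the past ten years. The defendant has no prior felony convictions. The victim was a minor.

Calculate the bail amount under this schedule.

$70,065

Base amounts from the schedule: possession of a controlled substance $1,750; misdemeanor DUI $4,100; hit and run $14,900.
Stacking rule: highest base plus $18,500 per additional charge. Highest is hit and run at $14,900; 2 additional charges → +$37,000. Combined base = $51,900.
Offense involved a minor victim (+35%): $51,900 × 1.35 = $70,065.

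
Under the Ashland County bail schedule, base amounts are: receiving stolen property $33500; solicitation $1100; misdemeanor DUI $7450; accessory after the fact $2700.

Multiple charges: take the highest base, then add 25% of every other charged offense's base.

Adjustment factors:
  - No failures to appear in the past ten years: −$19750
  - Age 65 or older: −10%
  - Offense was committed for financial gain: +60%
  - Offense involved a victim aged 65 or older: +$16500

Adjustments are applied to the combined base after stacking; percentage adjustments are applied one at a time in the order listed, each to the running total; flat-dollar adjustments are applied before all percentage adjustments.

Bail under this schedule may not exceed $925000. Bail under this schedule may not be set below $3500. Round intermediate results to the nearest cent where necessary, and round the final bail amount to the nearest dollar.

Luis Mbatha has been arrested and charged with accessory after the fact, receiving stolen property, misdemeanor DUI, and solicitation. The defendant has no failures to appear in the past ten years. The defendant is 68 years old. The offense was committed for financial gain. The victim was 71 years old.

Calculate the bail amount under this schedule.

$47610

Base amounts from the schedule: accessory after the fact $2700; receiving stolen property $33500; misdemeanor DUI $7450; solicitation $1100.
Stacking rule: highest base plus 25% of each additional charge. Highest is receiving stolen property at $33500. Additional: $2700 × 25% = $675; $7450 × 25% = $1862.50; $1100 × 25% = $275. Combined base = $33500 + $2812.50 = $36312.50.
No failures to appear in the past ten years (−$19750 flat): $36312.50 − $19750 = $16562.50.
Offense involved a victim aged 65 or older (+$16500 flat): $16562.50 + $16500 = $33062.50.
Age 65 or older (−10%): $33062.50 × 0.9 = $29756.25.
Offense was committed for financial gain (+60%): $29756.25 × 1.6 = $47610.
$47610 is within the $925000 maximum.
$47610 is at or above the $3500 minimum.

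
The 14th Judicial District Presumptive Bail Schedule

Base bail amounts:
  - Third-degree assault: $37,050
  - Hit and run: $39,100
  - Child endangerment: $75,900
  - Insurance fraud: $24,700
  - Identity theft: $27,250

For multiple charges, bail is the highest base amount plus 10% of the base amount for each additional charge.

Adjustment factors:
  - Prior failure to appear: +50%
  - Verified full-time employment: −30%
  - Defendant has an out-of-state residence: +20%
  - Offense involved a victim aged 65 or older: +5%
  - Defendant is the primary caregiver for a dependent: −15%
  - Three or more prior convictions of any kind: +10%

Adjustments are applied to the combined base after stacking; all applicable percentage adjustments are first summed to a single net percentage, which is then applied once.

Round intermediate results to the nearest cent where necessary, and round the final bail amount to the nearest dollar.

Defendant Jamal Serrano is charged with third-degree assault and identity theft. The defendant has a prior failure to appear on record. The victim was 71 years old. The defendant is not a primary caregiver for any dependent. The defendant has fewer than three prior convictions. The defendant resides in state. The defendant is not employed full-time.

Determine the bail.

Base amounts from the schedule: third-degree assault $37,050; identity theft $27,250.
Stacking rule: highest base plus 10% of each additional charge. Highest is third-degree assault at $37,050. Additional: $27,250 × 10% = $2,725. Combined base = $37,050 + $2,725 = $39,775.
Net percentage adjustment: +50% +5% = +55%. $39,775 × 1.55 = $61,651.25.
Rounded to the nearest dollar: $61,651.

$61,651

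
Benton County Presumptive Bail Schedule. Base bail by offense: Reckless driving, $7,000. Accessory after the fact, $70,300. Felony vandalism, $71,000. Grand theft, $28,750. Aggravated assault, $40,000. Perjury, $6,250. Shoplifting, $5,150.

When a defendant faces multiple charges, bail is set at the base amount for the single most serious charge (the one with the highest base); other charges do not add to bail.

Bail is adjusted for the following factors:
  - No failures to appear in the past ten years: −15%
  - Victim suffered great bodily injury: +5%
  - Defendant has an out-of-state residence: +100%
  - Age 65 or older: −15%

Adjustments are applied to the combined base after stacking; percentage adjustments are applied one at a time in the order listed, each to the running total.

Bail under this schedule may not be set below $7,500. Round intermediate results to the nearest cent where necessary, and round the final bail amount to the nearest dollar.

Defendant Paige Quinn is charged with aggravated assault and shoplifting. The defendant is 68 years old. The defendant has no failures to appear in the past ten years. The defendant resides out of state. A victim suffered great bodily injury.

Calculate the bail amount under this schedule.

$60,690

Base amounts from the schedule: aggravated assault $40,000; shoplifting $5,150.
Stacking rule: use the highest base only. Highest is aggravated assault at $40,000. Combined base = $40,000.
No failures to appear in the past ten years (−15%): $40,000 × 0.85 = $34,000.
Victim suffered great bodily injury (+5%): $34,000 × 1.05 = $35,700.
Defendant has an out-of-state residence (+100%): $35,700 × 2 = $71,400.
Age 65 or older (−15%): $71,400 × 0.85 = $60,690.
$60,690 is at or above the $7,500 minimum.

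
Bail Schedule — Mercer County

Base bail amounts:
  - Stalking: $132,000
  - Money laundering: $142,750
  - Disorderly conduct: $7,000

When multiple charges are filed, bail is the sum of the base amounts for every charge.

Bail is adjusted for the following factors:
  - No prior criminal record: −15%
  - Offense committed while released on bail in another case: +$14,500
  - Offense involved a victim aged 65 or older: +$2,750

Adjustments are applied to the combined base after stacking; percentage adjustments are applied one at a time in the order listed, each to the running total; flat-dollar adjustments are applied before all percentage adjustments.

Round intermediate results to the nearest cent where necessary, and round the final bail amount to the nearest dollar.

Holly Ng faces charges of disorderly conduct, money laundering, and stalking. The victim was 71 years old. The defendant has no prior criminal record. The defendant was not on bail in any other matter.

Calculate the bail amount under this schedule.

$241,825

Base amounts from the schedule: disorderly conduct $7,000; money laundering $142,750; stalking $132,000.
Stacking rule: sum of all bases. $7,000 + $142,750 + $132,000 = $281,750.
Offense involved a victim aged 65 or older (+$2,750 flat): $281,750 + $2,750 = $284,500.
No prior criminal record (−15%): $284,500 × 0.85 = $241,825.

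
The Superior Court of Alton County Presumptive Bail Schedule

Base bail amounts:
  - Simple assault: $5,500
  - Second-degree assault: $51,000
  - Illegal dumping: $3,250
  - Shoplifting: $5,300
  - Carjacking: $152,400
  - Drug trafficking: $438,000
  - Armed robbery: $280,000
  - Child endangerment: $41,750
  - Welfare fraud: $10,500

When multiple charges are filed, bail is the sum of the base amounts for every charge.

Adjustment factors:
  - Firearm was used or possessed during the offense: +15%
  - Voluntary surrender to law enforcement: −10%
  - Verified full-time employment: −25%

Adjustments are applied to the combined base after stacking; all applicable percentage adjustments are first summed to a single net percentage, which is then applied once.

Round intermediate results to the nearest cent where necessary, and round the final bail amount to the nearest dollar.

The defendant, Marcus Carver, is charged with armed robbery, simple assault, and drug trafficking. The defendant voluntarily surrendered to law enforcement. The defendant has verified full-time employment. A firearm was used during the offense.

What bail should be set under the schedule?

Base amounts from the schedule: armed robbery $280,000; simple assault $5,500; drug trafficking $438,000.
Stacking rule: sum of all bases. $280,000 + $5,500 + $438,000 = $723,500.
Net percentage adjustment: +15% −10% −25% = −20%. $723,500 × 0.8 = $578,800.

$578,800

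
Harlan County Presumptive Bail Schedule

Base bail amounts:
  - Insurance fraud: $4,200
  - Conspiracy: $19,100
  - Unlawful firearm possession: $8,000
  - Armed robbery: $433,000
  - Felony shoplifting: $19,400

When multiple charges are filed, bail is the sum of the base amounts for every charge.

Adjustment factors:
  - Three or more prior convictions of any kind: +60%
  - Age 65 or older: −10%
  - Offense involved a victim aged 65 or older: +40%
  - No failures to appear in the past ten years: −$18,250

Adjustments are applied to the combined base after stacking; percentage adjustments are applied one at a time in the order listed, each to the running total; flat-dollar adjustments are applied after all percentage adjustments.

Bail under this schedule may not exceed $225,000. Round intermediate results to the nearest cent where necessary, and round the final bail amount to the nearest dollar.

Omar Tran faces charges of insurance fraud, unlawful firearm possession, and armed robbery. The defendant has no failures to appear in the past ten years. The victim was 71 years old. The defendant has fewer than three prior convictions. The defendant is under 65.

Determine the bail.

Base amounts from the schedule: insurance fraud $4,200; unlawful firearm possession $8,000; armed robbery $433,000.
Stacking rule: sum of all bases. $4,200 + $8,000 + $433,000 = $445,200.
Offense involved a victim aged 65 or older (+40%): $445,200 × 1.4 = $623,280.
No failures to appear in the past ten years (−$18,250 flat): $623,280 − $18,250 = $605,030.
Result $605,030 exceeds the maximum of $225,000; bail is capped at $225,000.

$225,000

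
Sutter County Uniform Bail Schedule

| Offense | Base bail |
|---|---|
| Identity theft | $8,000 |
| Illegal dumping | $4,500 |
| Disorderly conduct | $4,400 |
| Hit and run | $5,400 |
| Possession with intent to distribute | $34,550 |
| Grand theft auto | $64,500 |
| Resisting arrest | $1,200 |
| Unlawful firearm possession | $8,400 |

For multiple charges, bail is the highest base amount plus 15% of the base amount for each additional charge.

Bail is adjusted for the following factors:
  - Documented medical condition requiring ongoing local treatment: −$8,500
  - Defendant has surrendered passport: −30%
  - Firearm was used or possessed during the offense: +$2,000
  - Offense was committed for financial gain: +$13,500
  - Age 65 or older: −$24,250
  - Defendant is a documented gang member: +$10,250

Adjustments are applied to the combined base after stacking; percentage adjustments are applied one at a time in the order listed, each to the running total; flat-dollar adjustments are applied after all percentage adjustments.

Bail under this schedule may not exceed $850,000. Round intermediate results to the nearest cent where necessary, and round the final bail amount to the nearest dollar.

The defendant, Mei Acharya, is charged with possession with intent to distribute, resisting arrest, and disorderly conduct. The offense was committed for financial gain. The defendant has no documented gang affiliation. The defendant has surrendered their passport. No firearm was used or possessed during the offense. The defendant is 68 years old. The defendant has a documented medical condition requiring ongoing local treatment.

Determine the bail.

Base amounts from the schedule: possession with intent to distribute $34,550; resisting arrest $1,200; disorderly conduct $4,400.
Stacking rule: highest base plus 15% of each additional charge. Highest is possession with intent to distribute at $34,550. Additional: $1,200 × 15% = $180; $4,400 × 15% = $660. Combined base = $34,550 + $840 = $35,390.
Defendant has surrendered passport (−30%): $35,390 × 0.7 = $24,773.
Documented medical condition requiring ongoing local treatment (−$8,500 flat): $24,773 − $8,500 = $16,273.
Offense was committed for financial gain (+$13,500 flat): $16,273 + $13,500 = $29,773.
Age 65 or older (−$24,250 flat): $29,773 − $24,250 = $5,523.
$5,523 is within the $850,000 maximum.

$5,523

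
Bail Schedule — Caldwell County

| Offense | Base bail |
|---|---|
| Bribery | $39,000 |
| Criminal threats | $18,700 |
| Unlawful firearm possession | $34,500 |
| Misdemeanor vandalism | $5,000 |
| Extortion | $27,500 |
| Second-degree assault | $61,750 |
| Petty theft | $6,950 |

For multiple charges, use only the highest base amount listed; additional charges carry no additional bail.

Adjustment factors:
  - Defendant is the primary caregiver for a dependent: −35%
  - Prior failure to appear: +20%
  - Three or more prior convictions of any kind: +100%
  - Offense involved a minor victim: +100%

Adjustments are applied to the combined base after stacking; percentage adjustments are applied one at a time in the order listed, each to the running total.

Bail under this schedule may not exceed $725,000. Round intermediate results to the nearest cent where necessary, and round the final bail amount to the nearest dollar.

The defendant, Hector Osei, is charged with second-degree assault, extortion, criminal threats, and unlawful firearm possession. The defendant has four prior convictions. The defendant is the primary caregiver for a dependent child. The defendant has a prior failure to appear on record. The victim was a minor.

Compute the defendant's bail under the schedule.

$192,660

Base amounts from the schedule: second-degree assault $61,750; extortion $27,500; criminal threats $18,700; unlawful firearm possession $34,500.
Stacking rule: use the highest base only. Highest is second-degree assault at $61,750. Combined base = $61,750.
Defendant is the primary caregiver for a dependent (−35%): $61,750 × 0.65 = $40,137.50.
Prior failure to appear (+20%): $40,137.50 × 1.2 = $48,165.
Three or more prior convictions of any kind (+100%): $48,165 × 2 = $96,330.
Offense involved a minor victim (+100%): $96,330 × 2 = $192,660.
$192,660 is within the $725,000 maximum.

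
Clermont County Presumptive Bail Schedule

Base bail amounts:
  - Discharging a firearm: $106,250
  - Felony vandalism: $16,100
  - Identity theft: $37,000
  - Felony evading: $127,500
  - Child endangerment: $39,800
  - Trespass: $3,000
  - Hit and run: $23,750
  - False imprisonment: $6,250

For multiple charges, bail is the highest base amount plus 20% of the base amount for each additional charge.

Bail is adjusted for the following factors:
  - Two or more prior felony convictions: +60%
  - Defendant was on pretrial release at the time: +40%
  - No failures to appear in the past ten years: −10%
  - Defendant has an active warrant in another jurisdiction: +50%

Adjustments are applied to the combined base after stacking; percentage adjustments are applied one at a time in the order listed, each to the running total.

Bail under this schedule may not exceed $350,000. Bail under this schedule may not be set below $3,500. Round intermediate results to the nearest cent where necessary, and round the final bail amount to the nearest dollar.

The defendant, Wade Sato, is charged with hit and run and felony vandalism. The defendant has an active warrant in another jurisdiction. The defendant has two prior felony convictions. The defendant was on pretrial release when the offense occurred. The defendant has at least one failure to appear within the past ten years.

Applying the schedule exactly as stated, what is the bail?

Base amounts from the schedule: hit and run $23,750; felony vandalism $16,100.
Stacking rule: highest base plus 20% of each additional charge. Highest is hit and run at $23,750. Additional: $16,100 × 20% = $3,220. Combined base = $23,750 + $3,220 = $26,970.
Two or more prior felony convictions (+60%): $26,970 × 1.6 = $43,152.
Defendant was on pretrial release at the time (+40%): $43,152 × 1.4 = $60,412.80.
Defendant has an active warrant in another jurisdiction (+50%): $60,412.80 × 1.5 = $90,619.20.
$90,619.20 is within the $350,000 maximum.
$90,619.20 is at or above the $3,500 minimum.
Rounded to the nearest dollar: $90,619.

$90,619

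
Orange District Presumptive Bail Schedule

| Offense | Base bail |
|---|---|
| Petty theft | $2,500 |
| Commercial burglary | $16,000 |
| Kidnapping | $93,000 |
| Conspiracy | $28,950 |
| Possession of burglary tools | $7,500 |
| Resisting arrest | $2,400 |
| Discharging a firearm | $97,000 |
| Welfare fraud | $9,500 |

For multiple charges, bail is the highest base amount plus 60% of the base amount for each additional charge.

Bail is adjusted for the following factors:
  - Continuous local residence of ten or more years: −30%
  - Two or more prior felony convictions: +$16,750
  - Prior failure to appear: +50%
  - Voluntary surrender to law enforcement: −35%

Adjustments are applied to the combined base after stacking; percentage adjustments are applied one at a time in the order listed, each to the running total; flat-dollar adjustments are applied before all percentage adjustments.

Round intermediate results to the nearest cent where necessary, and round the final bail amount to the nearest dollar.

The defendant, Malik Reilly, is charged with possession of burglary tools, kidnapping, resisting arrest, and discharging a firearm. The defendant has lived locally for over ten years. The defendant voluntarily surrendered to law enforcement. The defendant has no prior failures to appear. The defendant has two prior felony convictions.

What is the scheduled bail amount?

$79,848

Base amounts from the schedule: possession of burglary tools $7,500; kidnapping $93,000; resisting arrest $2,400; discharging a firearm $97,000.
Stacking rule: highest base plus 60% of each additional charge. Highest is discharging a firearm at $97,000. Additional: $7,500 × 60% = $4,500; $93,000 × 60% = $55,800; $2,400 × 60% = $1,440. Combined base = $97,000 + $61,740 = $158,740.
Two or more prior felony convictions (+$16,750 flat): $158,740 + $16,750 = $175,490.
Continuous local residence of ten or more years (−30%): $175,490 × 0.7 = $122,843.
Voluntary surrender to law enforcement (−35%): $122,843 × 0.65 = $79,847.95.
Rounded to the nearest dollar: $79,848.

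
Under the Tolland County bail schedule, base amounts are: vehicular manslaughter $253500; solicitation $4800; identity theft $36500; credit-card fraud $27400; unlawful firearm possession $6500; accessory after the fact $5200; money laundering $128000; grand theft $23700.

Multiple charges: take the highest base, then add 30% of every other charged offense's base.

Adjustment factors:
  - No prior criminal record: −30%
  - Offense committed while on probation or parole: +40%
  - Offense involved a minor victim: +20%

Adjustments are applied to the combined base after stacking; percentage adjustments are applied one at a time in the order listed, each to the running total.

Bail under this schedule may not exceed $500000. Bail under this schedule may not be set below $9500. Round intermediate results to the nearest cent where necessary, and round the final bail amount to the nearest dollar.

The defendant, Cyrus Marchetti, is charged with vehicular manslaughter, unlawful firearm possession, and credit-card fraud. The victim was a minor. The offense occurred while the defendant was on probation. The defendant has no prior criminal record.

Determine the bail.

Base amounts from the schedule: vehicular manslaughter $253500; unlawful firearm possession $6500; credit-card fraud $27400.
Stacking rule: highest base plus 30% of each additional charge. Highest is vehicular manslaughter at $253500. Additional: $6500 × 30% = $1950; $27400 × 30% = $8220. Combined base = $253500 + $10170 = $263670.
No prior criminal record (−30%): $263670 × 0.7 = $184569.
Offense committed while on probation or parole (+40%): $184569 × 1.4 = $258396.60.
Offense involved a minor victim (+20%): $258396.60 × 1.2 = $310075.92.
$310075.92 is within the $500000 maximum.
$310075.92 is at or above the $9500 minimum.
Rounded to the nearest dollar: $310076.

$310076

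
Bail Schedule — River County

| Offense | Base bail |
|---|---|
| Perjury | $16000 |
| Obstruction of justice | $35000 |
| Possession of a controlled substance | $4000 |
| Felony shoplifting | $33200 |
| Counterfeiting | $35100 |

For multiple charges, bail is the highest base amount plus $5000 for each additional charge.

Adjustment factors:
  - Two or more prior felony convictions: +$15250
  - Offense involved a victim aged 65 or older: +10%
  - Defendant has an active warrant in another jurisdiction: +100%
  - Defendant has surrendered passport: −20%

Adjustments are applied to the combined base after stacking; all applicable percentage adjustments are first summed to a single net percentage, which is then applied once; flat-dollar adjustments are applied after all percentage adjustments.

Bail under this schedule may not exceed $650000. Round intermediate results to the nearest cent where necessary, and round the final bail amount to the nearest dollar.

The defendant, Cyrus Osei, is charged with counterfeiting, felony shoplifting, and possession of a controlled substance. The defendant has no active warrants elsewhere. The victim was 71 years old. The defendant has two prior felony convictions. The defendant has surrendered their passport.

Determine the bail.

$55840

Base amounts from the schedule: counterfeiting $35100; felony shoplifting $33200; possession of a controlled substance $4000.
Stacking rule: highest base plus $5000 per additional charge. Highest is counterfeiting at $35100; 2 additional charges → +$10000. Combined base = $45100.
Net percentage adjustment: +10% −20% = −10%. $45100 × 0.9 = $40590.
Two or more prior felony convictions (+$15250 flat): $40590 + $15250 = $55840.
$55840 is within the $650000 maximum.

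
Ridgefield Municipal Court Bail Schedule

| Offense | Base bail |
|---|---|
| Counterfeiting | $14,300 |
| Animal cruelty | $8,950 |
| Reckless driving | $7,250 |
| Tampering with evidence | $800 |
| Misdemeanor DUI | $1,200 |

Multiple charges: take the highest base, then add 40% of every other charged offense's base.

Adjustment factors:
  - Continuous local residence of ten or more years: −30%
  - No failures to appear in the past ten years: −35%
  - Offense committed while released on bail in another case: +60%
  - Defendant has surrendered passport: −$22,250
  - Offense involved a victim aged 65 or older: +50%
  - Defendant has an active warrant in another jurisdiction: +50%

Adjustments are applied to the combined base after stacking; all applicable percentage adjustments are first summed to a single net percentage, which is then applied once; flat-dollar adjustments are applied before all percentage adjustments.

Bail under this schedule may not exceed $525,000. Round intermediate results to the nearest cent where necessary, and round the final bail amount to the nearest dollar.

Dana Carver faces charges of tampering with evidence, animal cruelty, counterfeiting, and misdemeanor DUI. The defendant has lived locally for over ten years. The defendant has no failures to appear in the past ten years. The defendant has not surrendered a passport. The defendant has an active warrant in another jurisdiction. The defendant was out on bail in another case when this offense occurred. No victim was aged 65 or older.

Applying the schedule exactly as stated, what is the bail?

Base amounts from the schedule: tampering with evidence $800; animal cruelty $8,950; counterfeiting $14,300; misdemeanor DUI $1,200.
Stacking rule: highest base plus 40% of each additional charge. Highest is counterfeiting at $14,300. Additional: $800 × 40% = $320; $8,950 × 40% = $3,580; $1,200 × 40% = $480. Combined base = $14,300 + $4,380 = $18,680.
Net percentage adjustment: −30% −35% +60% +50% = +45%. $18,680 × 1.45 = $27,086.
$27,086 is within the $525,000 maximum.

$27,086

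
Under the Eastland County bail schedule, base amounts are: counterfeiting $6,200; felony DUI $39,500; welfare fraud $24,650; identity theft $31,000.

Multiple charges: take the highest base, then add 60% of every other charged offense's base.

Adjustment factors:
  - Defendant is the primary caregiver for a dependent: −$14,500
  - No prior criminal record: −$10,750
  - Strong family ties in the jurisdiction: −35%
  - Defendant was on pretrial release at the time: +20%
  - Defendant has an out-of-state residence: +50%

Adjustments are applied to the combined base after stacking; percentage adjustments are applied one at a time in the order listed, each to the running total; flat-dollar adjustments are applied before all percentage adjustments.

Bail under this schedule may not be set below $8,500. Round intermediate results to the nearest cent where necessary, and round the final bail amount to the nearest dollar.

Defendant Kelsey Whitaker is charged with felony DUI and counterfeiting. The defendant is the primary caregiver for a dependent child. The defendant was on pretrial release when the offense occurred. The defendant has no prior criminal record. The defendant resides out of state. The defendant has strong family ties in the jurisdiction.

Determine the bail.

$21,025

Base amounts from the schedule: felony DUI $39,500; counterfeiting $6,200.
Stacking rule: highest base plus 60% of each additional charge. Highest is felony DUI at $39,500. Additional: $6,200 × 60% = $3,720. Combined base = $39,500 + $3,720 = $43,220.
Defendant is the primary caregiver for a dependent (−$14,500 flat): $43,220 − $14,500 = $28,720.
No prior criminal record (−$10,750 flat): $28,720 − $10,750 = $17,970.
Strong family ties in the jurisdiction (−35%): $17,970 × 0.65 = $11,680.50.
Defendant was on pretrial release at the time (+20%): $11,680.50 × 1.2 = $14,016.60.
Defendant has an out-of-state residence (+50%): $14,016.60 × 1.5 = $21,024.90.
$21,024.90 is at or above the $8,500 minimum.
Rounded to the nearest dollar: $21,025.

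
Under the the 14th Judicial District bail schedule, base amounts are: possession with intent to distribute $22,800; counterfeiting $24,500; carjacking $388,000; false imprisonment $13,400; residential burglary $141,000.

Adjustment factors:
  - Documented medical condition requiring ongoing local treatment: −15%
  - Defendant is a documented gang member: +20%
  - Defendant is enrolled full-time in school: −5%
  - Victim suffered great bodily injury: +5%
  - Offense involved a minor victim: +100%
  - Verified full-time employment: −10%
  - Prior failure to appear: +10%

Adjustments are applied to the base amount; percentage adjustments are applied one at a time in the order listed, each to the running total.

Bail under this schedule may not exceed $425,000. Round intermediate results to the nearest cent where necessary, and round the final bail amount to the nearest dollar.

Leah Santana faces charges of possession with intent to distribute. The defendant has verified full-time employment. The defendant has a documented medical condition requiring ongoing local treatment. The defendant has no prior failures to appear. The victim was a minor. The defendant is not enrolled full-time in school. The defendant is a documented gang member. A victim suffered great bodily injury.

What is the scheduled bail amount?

Base amounts from the schedule: possession with intent to distribute $22,800.
Single charge. Combined base = $22,800.
Documented medical condition requiring ongoing local treatment (−15%): $22,800 × 0.85 = $19,380.
Defendant is a documented gang member (+20%): $19,380 × 1.2 = $23,256.
Victim suffered great bodily injury (+5%): $23,256 × 1.05 = $24,418.80.
Offense involved a minor victim (+100%): $24,418.80 × 2 = $48,837.60.
Verified full-time employment (−10%): $48,837.60 × 0.9 = $43,953.84.
$43,953.84 is within the $425,000 maximum.
Rounded to the nearest dollar: $43,954.

$43,954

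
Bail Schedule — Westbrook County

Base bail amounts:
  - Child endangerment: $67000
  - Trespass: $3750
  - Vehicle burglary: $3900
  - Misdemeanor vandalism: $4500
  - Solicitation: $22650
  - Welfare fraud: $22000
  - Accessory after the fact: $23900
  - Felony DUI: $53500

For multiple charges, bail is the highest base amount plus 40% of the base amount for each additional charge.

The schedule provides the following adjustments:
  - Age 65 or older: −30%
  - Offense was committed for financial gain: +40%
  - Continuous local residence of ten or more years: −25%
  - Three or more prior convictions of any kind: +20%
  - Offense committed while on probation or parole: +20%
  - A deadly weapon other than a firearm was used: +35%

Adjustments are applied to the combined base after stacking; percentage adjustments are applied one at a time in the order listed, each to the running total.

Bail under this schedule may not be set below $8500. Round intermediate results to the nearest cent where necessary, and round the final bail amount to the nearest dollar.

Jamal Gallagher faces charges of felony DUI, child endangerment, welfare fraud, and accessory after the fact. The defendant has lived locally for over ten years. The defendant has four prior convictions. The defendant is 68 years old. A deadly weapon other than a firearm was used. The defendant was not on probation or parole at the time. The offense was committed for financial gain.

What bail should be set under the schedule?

Base amounts from the schedule: felony DUI $53500; child endangerment $67000; welfare fraud $22000; accessory after the fact $23900.
Stacking rule: highest base plus 40% of each additional charge. Highest is child endangerment at $67000. Additional: $53500 × 40% = $21400; $22000 × 40% = $8800; $23900 × 40% = $9560. Combined base = $67000 + $39760 = $106760.
Age 65 or older (−30%): $106760 × 0.7 = $74732.
Offense was committed for financial gain (+40%): $74732 × 1.4 = $104624.80.
Continuous local residence of ten or more years (−25%): $104624.80 × 0.75 = $78468.60.
Three or more prior convictions of any kind (+20%): $78468.60 × 1.2 = $94162.32.
A deadly weapon other than a firearm was used (+35%): $94162.32 × 1.35 = $127119.13.
$127119.13 is at or above the $8500 minimum.
Rounded to the nearest dollar: $127119.

$127119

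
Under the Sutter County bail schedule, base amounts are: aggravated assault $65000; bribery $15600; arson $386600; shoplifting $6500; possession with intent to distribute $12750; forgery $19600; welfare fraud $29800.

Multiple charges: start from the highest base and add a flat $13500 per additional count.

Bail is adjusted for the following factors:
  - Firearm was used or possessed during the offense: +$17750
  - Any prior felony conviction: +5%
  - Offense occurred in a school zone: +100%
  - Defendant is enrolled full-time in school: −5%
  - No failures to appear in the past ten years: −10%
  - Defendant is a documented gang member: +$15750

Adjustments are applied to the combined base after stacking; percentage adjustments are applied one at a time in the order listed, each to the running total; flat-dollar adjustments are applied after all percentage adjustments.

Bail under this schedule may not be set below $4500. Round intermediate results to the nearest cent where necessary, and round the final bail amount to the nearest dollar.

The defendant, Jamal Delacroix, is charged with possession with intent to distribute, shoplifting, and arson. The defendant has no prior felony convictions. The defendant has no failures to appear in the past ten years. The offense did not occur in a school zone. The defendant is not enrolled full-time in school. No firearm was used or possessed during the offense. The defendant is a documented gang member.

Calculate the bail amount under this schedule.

$387990

Base amounts from the schedule: possession with intent to distribute $12750; shoplifting $6500; arson $386600.
Stacking rule: highest base plus $13500 per additional charge. Highest is arson at $386600; 2 additional charges → +$27000. Combined base = $413600.
No failures to appear in the past ten years (−10%): $413600 × 0.9 = $372240.
Defendant is a documented gang member (+$15750 flat): $372240 + $15750 = $387990.
$387990 is at or above the $4500 minimum.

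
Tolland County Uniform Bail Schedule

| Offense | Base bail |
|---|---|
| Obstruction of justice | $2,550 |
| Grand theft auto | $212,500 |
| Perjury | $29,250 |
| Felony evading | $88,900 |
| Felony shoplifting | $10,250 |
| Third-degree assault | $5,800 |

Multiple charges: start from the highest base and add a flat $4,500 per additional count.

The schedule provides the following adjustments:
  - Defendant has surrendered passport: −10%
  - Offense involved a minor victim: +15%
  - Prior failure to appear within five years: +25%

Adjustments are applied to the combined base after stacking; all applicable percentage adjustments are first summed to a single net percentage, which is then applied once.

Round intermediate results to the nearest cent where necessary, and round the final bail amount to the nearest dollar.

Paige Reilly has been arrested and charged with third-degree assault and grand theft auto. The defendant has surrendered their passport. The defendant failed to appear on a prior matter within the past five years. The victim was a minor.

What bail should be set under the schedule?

Base amounts from the schedule: third-degree assault $5,800; grand theft auto $212,500.
Stacking rule: highest base plus $4,500 per additional charge. Highest is grand theft auto at $212,500; 1 additional charge → +$4,500. Combined base = $217,000.
Net percentage adjustment: −10% +15% +25% = +30%. $217,000 × 1.3 = $282,100.

$282,100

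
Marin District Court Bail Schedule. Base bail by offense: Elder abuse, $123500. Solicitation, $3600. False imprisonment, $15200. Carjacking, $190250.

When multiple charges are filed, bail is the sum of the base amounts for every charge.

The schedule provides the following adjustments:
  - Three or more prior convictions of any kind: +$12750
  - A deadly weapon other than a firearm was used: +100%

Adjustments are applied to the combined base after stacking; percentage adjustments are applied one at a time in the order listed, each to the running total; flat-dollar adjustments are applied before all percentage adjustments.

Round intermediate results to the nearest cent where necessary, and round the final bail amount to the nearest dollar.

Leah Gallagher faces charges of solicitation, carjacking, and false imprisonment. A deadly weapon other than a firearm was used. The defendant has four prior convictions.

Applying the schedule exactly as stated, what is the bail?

$443600

Base amounts from the schedule: solicitation $3600; carjacking $190250; false imprisonment $15200.
Stacking rule: sum of all bases. $3600 + $190250 + $15200 = $209050.
Three or more prior convictions of any kind (+$12750 flat): $209050 + $12750 = $221800.
A deadly weapon other than a firearm was used (+100%): $221800 × 2 = $443600.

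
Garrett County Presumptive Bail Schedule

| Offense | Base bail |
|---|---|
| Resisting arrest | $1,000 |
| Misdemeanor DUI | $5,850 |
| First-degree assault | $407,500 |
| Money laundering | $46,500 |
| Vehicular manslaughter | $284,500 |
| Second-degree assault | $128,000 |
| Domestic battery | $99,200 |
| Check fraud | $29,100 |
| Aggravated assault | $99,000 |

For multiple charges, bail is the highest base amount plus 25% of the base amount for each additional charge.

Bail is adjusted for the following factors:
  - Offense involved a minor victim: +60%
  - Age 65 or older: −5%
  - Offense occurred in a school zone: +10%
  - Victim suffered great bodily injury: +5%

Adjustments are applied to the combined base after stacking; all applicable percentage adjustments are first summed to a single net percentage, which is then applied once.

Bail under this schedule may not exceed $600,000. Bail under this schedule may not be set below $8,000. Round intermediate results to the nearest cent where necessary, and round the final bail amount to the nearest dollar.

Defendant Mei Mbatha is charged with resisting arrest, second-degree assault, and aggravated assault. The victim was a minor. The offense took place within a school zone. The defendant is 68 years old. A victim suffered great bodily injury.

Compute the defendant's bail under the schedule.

$260,100

Base amounts from the schedule: resisting arrest $1,000; second-degree assault $128,000; aggravated assault $99,000.
Stacking rule: highest base plus 25% of each additional charge. Highest is second-degree assault at $128,000. Additional: $1,000 × 25% = $250; $99,000 × 25% = $24,750. Combined base = $128,000 + $25,000 = $153,000.
Net percentage adjustment: +60% −5% +10% +5% = +70%. $153,000 × 1.7 = $260,100.
$260,100 is within the $600,000 maximum.
$260,100 is at or above the $8,000 minimum.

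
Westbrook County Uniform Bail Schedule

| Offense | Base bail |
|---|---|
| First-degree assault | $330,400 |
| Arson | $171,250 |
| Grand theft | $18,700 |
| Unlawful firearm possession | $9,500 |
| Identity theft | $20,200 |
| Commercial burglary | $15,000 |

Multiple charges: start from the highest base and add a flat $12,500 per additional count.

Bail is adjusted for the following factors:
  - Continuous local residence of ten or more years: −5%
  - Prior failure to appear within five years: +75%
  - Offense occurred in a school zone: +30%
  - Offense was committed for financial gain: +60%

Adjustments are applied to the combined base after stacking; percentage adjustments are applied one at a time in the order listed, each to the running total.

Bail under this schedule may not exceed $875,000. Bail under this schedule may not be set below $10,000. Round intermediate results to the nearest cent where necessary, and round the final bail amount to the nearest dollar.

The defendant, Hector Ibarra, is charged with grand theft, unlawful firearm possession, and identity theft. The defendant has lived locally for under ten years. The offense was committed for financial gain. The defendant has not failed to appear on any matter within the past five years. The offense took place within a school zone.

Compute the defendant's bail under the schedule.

$94,016

Base amounts from the schedule: grand theft $18,700; unlawful firearm possession $9,500; identity theft $20,200.
Stacking rule: highest base plus $12,500 per additional charge. Highest is identity theft at $20,200; 2 additional charges → +$25,000. Combined base = $45,200.
Offense occurred in a school zone (+30%): $45,200 × 1.3 = $58,760.
Offense was committed for financial gain (+60%): $58,760 × 1.6 = $94,016.
$94,016 is within the $875,000 maximum.
$94,016 is at or above the $10,000 minimum.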